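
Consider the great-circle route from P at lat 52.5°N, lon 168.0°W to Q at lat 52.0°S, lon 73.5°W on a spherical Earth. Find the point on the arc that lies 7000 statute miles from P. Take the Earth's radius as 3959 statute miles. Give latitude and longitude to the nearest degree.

From cos δ = sin φ₁ sin φ₂ + cos φ₁ cos φ₂ cos Δλ, the central angle is δ ≈ 2.284 rad (130.9°). The total great-circle distance is δ·R ≈ 2.284 × 3959 ≈ 9044 mi, so the target fraction is f = 7000/9044 ≈ 0.774.
Interpolate at f ≈ 0.774 with slerp weights a = sin((1−f)δ)/sin δ ≈ 0.653, b = sin(fδ)/sin δ ≈ 1.297.
p = a·p₁ + b·p₂ ≈ (-0.162, -0.848, -0.504); φ = arcsin(p_z) ≈ -30.27°, λ = atan2(p_y, p_x) ≈ -100.81°.

≈ lat 30°S, lon 101°W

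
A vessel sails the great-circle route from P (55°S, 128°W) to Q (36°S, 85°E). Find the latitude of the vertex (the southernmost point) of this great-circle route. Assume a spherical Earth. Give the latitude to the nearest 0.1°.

≈ 75.3°S

The great circle lies in the plane with unit normal n̂ = (p₁ × p₂)/|p₁ × p₂|.
Here n̂_z ≈ -0.254; the vertex latitude is φ_max = arccos|n̂_z| ≈ 75.3°.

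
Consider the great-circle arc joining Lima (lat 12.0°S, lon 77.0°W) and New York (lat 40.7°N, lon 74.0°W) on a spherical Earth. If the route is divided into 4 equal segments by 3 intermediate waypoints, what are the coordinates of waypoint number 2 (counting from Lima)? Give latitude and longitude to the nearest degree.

The haversine formula gives a central angle δ ≈ 0.921 rad (52.8°) between the endpoints.
Interpolate at f = 2/4 with slerp weights a = sin((1−f)δ)/sin δ ≈ 0.558, b = sin(fδ)/sin δ ≈ 0.558.
p = a·p₁ + b·p₂ ≈ (0.239, -0.939, 0.248); φ = arcsin(p_z) ≈ 14.35°, λ = atan2(p_y, p_x) ≈ -75.69°.

≈ lat 14°N, lon 76°W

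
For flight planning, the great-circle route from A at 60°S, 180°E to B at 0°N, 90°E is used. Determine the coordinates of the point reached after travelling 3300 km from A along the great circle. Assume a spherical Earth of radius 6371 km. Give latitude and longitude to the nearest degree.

≈ 49°S, 131°E

The haversine formula gives a central angle δ ≈ 1.571 rad (90.0°) between the endpoints. The total great-circle distance is δ·R ≈ 1.571 × 6371 ≈ 10008 km, so the target fraction is f = 3300/10008 ≈ 0.330.
Interpolate at f ≈ 0.330 with slerp weights a = sin((1−f)δ)/sin δ ≈ 0.869, b = sin(fδ)/sin δ ≈ 0.495.
p = a·p₁ + b·p₂ ≈ (-0.434, 0.495, -0.752); φ = arcsin(p_z) ≈ -48.80°, λ = atan2(p_y, p_x) ≈ 131.26°.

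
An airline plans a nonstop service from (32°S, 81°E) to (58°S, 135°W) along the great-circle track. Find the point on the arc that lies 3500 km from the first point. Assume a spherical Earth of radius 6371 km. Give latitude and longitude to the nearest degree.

Write both endpoints as unit vectors p₁, p₂ with components (cos φ cos λ, cos φ sin λ, sin φ).
The central angle between the endpoints is δ = arccos(p₁·p₂) ≈ 1.485 rad (85.1°). The total great-circle distance is δ·R ≈ 1.485 × 6371 ≈ 9460 km, so the target fraction is f = 3500/9460 ≈ 0.370.
Interpolate at f ≈ 0.370 with slerp weights a = sin((1−f)δ)/sin δ ≈ 0.808, b = sin(fδ)/sin δ ≈ 0.524.
p = a·p₁ + b·p₂ ≈ (-0.089, 0.480, -0.873); φ = arcsin(p_z) ≈ -60.76°, λ = atan2(p_y, p_x) ≈ 100.52°.

≈ (61°S, 101°E)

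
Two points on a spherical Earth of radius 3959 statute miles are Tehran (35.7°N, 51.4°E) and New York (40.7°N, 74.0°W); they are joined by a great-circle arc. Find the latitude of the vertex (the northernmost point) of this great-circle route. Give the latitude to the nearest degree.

≈ 60°N

The great circle lies in the plane with unit normal n̂ = (p₁ × p₂)/|p₁ × p₂|.
Here n̂_z ≈ -0.502; the vertex latitude is φ_max = arccos|n̂_z| ≈ 59.9°.
Check via Clairaut: cos φ_max = |cos φ₁| · sin C = cos(35.7°)·sin(38.2°) ≈ 0.502, again giving ≈ 59.9°.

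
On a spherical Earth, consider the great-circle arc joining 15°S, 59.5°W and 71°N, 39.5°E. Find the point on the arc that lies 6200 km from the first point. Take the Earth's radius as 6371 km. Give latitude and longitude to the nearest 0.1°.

Write both endpoints as unit vectors p₁, p₂ with components (cos φ cos λ, cos φ sin λ, sin φ).
The central angle between the endpoints is δ = arccos(p₁·p₂) ≈ 1.869 rad (107.1°). The total great-circle distance is δ·R ≈ 1.869 × 6371 ≈ 11908 km, so the target fraction is f = 6200/11908 ≈ 0.521.
Interpolate at f ≈ 0.521 with slerp weights a = sin((1−f)δ)/sin δ ≈ 0.817, b = sin(fδ)/sin δ ≈ 0.865.
p = a·p₁ + b·p₂ ≈ (0.618, -0.501, 0.606); φ = arcsin(p_z) ≈ 37.32°, λ = atan2(p_y, p_x) ≈ -39.03°.

≈ 37.3°N, 39.0°W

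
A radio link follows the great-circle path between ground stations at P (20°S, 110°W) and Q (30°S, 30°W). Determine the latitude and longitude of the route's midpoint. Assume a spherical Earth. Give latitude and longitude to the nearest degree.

From cos δ = sin φ₁ sin φ₂ + cos φ₁ cos φ₂ cos Δλ, the central angle is δ ≈ 1.253 rad (71.8°).
Interpolate at f = 1/2 with slerp weights a = sin((1−f)δ)/sin δ ≈ 0.617, b = sin(fδ)/sin δ ≈ 0.617.
p = a·p₁ + b·p₂ ≈ (0.265, -0.812, -0.520); φ = arcsin(p_z) ≈ -31.31°, λ = atan2(p_y, p_x) ≈ -71.96°.

≈ (31°S, 72°W)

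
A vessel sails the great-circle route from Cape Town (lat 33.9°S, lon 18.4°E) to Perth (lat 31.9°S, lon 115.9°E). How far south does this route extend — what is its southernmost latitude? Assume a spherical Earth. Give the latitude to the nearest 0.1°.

≈ 44.5°S

The great circle lies in the plane with unit normal n̂ = (p₁ × p₂)/|p₁ × p₂|.
Here n̂_z ≈ +0.713; the vertex latitude is φ_max = arccos|n̂_z| ≈ 44.5°.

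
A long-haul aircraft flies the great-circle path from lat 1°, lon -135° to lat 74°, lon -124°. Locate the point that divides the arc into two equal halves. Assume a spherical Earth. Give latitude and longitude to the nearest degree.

Convert each endpoint to a unit vector on the sphere (x = cos φ cos λ, y = cos φ sin λ, z = sin φ).
The central angle between the endpoints is δ = arccos(p₁·p₂) ≈ 1.279 rad (73.3°).
Interpolate at f = 1/2 with slerp weights a = sin((1−f)δ)/sin δ ≈ 0.623, b = sin(fδ)/sin δ ≈ 0.623.
p = a·p₁ + b·p₂ ≈ (-0.537, -0.583, 0.610); φ = arcsin(p_z) ≈ 37.59°, λ = atan2(p_y, p_x) ≈ -132.63°.

≈ lat 38°, lon -133°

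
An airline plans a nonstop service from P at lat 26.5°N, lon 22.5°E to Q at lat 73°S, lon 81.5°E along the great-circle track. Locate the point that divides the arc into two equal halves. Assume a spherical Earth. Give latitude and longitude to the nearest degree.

≈ lat 25°S, lon 36°E

Write both endpoints as unit vectors p₁, p₂ with components (cos φ cos λ, cos φ sin λ, sin φ).
The central angle between the endpoints is δ = arccos(p₁·p₂) ≈ 1.867 rad (107.0°).
Interpolate at f = 1/2 with slerp weights a = sin((1−f)δ)/sin δ ≈ 0.840, b = sin(fδ)/sin δ ≈ 0.840.
p = a·p₁ + b·p₂ ≈ (0.731, 0.531, -0.429); φ = arcsin(p_z) ≈ -25.38°, λ = atan2(p_y, p_x) ≈ 35.98°.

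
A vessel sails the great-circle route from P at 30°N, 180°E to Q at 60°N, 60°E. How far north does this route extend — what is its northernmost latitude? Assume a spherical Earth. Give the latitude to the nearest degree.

The great circle lies in the plane with unit normal n̂ = (p₁ × p₂)/|p₁ × p₂|.
Here n̂_z ≈ -0.384; the vertex latitude is φ_max = arccos|n̂_z| ≈ 67.4°.

≈ 67°N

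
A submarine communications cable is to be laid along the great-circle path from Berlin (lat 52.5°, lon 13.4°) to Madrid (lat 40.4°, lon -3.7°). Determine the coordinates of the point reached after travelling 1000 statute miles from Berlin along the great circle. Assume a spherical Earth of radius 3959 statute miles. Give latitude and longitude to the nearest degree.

≈ lat 42°, lon -2°

Convert each endpoint to a unit vector on the sphere (x = cos φ cos λ, y = cos φ sin λ, z = sin φ).
The central angle between the endpoints is δ = arccos(p₁·p₂) ≈ 0.293 rad (16.8°). The total great-circle distance is δ·R ≈ 0.293 × 3959 ≈ 1161 mi, so the target fraction is f = 1000/1161 ≈ 0.861.
Interpolate at f ≈ 0.861 with slerp weights a = sin((1−f)δ)/sin δ ≈ 0.141, b = sin(fδ)/sin δ ≈ 0.864.
p = a·p₁ + b·p₂ ≈ (0.740, -0.023, 0.672); φ = arcsin(p_z) ≈ 42.22°, λ = atan2(p_y, p_x) ≈ -1.75°.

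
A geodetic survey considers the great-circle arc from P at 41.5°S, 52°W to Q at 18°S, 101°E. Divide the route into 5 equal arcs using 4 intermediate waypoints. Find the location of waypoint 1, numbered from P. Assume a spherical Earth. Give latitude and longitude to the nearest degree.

≈ 60°S, 30°W

Convert each endpoint to a unit vector on the sphere (x = cos φ cos λ, y = cos φ sin λ, z = sin φ).
The central angle between the endpoints is δ = arccos(p₁·p₂) ≈ 2.015 rad (115.5°).
Interpolate at f = 1/5 with slerp weights a = sin((1−f)δ)/sin δ ≈ 1.107, b = sin(fδ)/sin δ ≈ 0.434.
p = a·p₁ + b·p₂ ≈ (0.431, -0.248, -0.868); φ = arcsin(p_z) ≈ -60.17°, λ = atan2(p_y, p_x) ≈ -29.85°.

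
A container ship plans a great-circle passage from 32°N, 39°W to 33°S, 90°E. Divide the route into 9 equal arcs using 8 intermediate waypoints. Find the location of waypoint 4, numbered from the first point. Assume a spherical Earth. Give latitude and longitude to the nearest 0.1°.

≈ 3.2°N, 18.6°E

Write both endpoints as unit vectors p₁, p₂ with components (cos φ cos λ, cos φ sin λ, sin φ).
The central angle between the endpoints is δ = arccos(p₁·p₂) ≈ 2.398 rad (137.4°).
Interpolate at f = 4/9 with slerp weights a = sin((1−f)δ)/sin δ ≈ 1.436, b = sin(fδ)/sin δ ≈ 1.293.
p = a·p₁ + b·p₂ ≈ (0.946, 0.318, 0.057); φ = arcsin(p_z) ≈ 3.24°, λ = atan2(p_y, p_x) ≈ 18.59°.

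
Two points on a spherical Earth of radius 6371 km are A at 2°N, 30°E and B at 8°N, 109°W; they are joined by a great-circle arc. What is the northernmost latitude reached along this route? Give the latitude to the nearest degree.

The great circle lies in the plane with unit normal n̂ = (p₁ × p₂)/|p₁ × p₂|.
Here n̂_z ≈ -0.969; the vertex latitude is φ_max = arccos|n̂_z| ≈ 14.4°.
Check via Clairaut: cos φ_max = |cos φ₁| · sin C = cos(2.0°)·sin(75.7°) ≈ 0.969, again giving ≈ 14.4°.

≈ 14°N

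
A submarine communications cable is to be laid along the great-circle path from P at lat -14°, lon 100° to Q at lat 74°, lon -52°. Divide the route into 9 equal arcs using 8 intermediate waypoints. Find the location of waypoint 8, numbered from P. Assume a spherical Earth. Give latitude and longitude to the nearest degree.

Convert each endpoint to a unit vector on the sphere (x = cos φ cos λ, y = cos φ sin λ, z = sin φ).
The central angle between the endpoints is δ = arccos(p₁·p₂) ≈ 2.059 rad (117.9°).
Interpolate at f = 8/9 with slerp weights a = sin((1−f)δ)/sin δ ≈ 0.257, b = sin(fδ)/sin δ ≈ 1.094.
p = a·p₁ + b·p₂ ≈ (0.142, 0.008, 0.990); φ = arcsin(p_z) ≈ 81.80°, λ = atan2(p_y, p_x) ≈ 3.05°.

≈ lat 82°, lon 3°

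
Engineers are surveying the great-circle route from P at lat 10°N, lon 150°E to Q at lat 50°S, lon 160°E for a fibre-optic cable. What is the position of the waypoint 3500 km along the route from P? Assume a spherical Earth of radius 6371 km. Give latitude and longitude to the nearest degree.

Write both endpoints as unit vectors p₁, p₂ with components (cos φ cos λ, cos φ sin λ, sin φ).
The central angle between the endpoints is δ = arccos(p₁·p₂) ≈ 1.058 rad (60.6°). The total great-circle distance is δ·R ≈ 1.058 × 6371 ≈ 6742 km, so the target fraction is f = 3500/6742 ≈ 0.519.
Interpolate at f ≈ 0.519 with slerp weights a = sin((1−f)δ)/sin δ ≈ 0.559, b = sin(fδ)/sin δ ≈ 0.599.
p = a·p₁ + b·p₂ ≈ (-0.839, 0.407, -0.362); φ = arcsin(p_z) ≈ -21.22°, λ = atan2(p_y, p_x) ≈ 154.11°.

≈ lat 21°S, lon 154°E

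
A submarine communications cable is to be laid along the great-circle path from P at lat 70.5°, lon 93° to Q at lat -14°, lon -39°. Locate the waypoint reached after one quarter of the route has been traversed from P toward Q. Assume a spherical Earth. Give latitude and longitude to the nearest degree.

≈ lat 67°, lon 6°

The haversine formula gives a central angle δ ≈ 2.032 rad (116.4°) between the endpoints.
Interpolate at f = 1/4 with slerp weights a = sin((1−f)δ)/sin δ ≈ 1.115, b = sin(fδ)/sin δ ≈ 0.543.
p = a·p₁ + b·p₂ ≈ (0.390, 0.040, 0.920); φ = arcsin(p_z) ≈ 66.92°, λ = atan2(p_y, p_x) ≈ 5.88°.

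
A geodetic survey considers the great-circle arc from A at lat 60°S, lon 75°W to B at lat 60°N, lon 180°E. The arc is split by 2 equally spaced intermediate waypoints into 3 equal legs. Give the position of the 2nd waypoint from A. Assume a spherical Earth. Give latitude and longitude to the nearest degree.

Write both endpoints as unit vectors p₁, p₂ with components (cos φ cos λ, cos φ sin λ, sin φ).
The central angle between the endpoints is δ = arccos(p₁·p₂) ≈ 2.523 rad (144.6°).
Interpolate at f = 2/3 with slerp weights a = sin((1−f)δ)/sin δ ≈ 1.285, b = sin(fδ)/sin δ ≈ 1.714.
p = a·p₁ + b·p₂ ≈ (-0.691, -0.621, 0.371); φ = arcsin(p_z) ≈ 21.79°, λ = atan2(p_y, p_x) ≈ -138.05°.

≈ lat 22°N, lon 138°W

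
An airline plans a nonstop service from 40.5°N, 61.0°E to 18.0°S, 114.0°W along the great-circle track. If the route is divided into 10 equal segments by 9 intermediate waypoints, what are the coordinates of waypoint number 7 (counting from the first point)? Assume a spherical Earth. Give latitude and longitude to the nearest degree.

From cos δ = sin φ₁ sin φ₂ + cos φ₁ cos φ₂ cos Δλ, the central angle is δ ≈ 2.742 rad (157.1°).
Interpolate at f = 7/10 with slerp weights a = sin((1−f)δ)/sin δ ≈ 1.883, b = sin(fδ)/sin δ ≈ 2.415.
p = a·p₁ + b·p₂ ≈ (-0.240, -0.846, 0.477); φ = arcsin(p_z) ≈ 28.46°, λ = atan2(p_y, p_x) ≈ -105.84°.

≈ 28°N, 106°W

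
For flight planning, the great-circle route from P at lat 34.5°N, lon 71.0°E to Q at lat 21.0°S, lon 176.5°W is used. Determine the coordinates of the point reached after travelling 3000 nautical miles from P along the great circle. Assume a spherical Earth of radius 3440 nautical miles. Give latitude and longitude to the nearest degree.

≈ lat 17°N, lon 124°E

Convert each endpoint to a unit vector on the sphere (x = cos φ cos λ, y = cos φ sin λ, z = sin φ).
The central angle between the endpoints is δ = arccos(p₁·p₂) ≈ 2.091 rad (119.8°). The total great-circle distance is δ·R ≈ 2.091 × 3440 ≈ 7194 nmi, so the target fraction is f = 3000/7194 ≈ 0.417.
Interpolate at f ≈ 0.417 with slerp weights a = sin((1−f)δ)/sin δ ≈ 1.082, b = sin(fδ)/sin δ ≈ 0.883.
p = a·p₁ + b·p₂ ≈ (-0.532, 0.793, 0.297); φ = arcsin(p_z) ≈ 17.26°, λ = atan2(p_y, p_x) ≈ 123.86°.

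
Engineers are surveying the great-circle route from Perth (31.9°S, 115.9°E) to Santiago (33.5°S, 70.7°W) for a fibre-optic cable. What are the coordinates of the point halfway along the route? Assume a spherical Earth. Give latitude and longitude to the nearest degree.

From cos δ = sin φ₁ sin φ₂ + cos φ₁ cos φ₂ cos Δλ, the central angle is δ ≈ 1.995 rad (114.3°).
Interpolate at f = 1/2 with slerp weights a = sin((1−f)δ)/sin δ ≈ 0.922, b = sin(fδ)/sin δ ≈ 0.922.
p = a·p₁ + b·p₂ ≈ (-0.088, -0.021, -0.996); φ = arcsin(p_z) ≈ -84.82°, λ = atan2(p_y, p_x) ≈ -166.24°.

≈ 85°S, 166°W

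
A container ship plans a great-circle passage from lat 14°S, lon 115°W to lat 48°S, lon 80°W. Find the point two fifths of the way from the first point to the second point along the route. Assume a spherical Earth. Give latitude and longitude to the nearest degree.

≈ lat 29°S, lon 104°W

From cos δ = sin φ₁ sin φ₂ + cos φ₁ cos φ₂ cos Δλ, the central angle is δ ≈ 0.779 rad (44.6°).
Interpolate at f = 2/5 with slerp weights a = sin((1−f)δ)/sin δ ≈ 0.641, b = sin(fδ)/sin δ ≈ 0.436.
p = a·p₁ + b·p₂ ≈ (-0.212, -0.852, -0.479); φ = arcsin(p_z) ≈ -28.65°, λ = atan2(p_y, p_x) ≈ -104.00°.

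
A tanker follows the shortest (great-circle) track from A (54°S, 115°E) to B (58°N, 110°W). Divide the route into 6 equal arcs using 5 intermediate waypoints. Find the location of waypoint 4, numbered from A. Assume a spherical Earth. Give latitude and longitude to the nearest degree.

≈ (27°N, 170°W)

Convert each endpoint to a unit vector on the sphere (x = cos φ cos λ, y = cos φ sin λ, z = sin φ).
The central angle between the endpoints is δ = arccos(p₁·p₂) ≈ 2.705 rad (155.0°).
Interpolate at f = 4/6 with slerp weights a = sin((1−f)δ)/sin δ ≈ 1.856, b = sin(fδ)/sin δ ≈ 2.303.
p = a·p₁ + b·p₂ ≈ (-0.878, -0.158, 0.451); φ = arcsin(p_z) ≈ 26.81°, λ = atan2(p_y, p_x) ≈ -169.82°.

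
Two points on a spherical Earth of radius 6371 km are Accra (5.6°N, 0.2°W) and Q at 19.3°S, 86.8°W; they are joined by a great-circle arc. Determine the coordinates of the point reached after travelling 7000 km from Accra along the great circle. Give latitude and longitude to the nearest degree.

≈ 15°S, 60°W

Write both endpoints as unit vectors p₁, p₂ with components (cos φ cos λ, cos φ sin λ, sin φ).
The central angle between the endpoints is δ = arccos(p₁·p₂) ≈ 1.547 rad (88.7°). The total great-circle distance is δ·R ≈ 1.547 × 6371 ≈ 9858 km, so the target fraction is f = 7000/9858 ≈ 0.710.
Interpolate at f ≈ 0.710 with slerp weights a = sin((1−f)δ)/sin δ ≈ 0.434, b = sin(fδ)/sin δ ≈ 0.891.
p = a·p₁ + b·p₂ ≈ (0.479, -0.841, -0.252); φ = arcsin(p_z) ≈ -14.60°, λ = atan2(p_y, p_x) ≈ -60.35°.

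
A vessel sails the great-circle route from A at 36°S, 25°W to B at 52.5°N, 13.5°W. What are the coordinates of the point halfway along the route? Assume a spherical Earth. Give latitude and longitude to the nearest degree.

≈ 8°N, 20°W

Convert each endpoint to a unit vector on the sphere (x = cos φ cos λ, y = cos φ sin λ, z = sin φ).
The central angle between the endpoints is δ = arccos(p₁·p₂) ≈ 1.555 rad (89.1°).
Interpolate at f = 1/2 with slerp weights a = sin((1−f)δ)/sin δ ≈ 0.701, b = sin(fδ)/sin δ ≈ 0.701.
p = a·p₁ + b·p₂ ≈ (0.929, -0.339, 0.144); φ = arcsin(p_z) ≈ 8.29°, λ = atan2(p_y, p_x) ≈ -20.06°.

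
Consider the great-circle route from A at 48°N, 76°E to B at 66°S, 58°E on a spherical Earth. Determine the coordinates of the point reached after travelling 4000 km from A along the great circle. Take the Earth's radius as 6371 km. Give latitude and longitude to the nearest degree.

Convert each endpoint to a unit vector on the sphere (x = cos φ cos λ, y = cos φ sin λ, z = sin φ).
The central angle between the endpoints is δ = arccos(p₁·p₂) ≈ 2.004 rad (114.8°). The total great-circle distance is δ·R ≈ 2.004 × 6371 ≈ 12769 km, so the target fraction is f = 4000/12769 ≈ 0.313.
Interpolate at f ≈ 0.313 with slerp weights a = sin((1−f)δ)/sin δ ≈ 1.081, b = sin(fδ)/sin δ ≈ 0.647.
p = a·p₁ + b·p₂ ≈ (0.315, 0.925, 0.212); φ = arcsin(p_z) ≈ 12.25°, λ = atan2(p_y, p_x) ≈ 71.22°.

≈ 12°N, 71°E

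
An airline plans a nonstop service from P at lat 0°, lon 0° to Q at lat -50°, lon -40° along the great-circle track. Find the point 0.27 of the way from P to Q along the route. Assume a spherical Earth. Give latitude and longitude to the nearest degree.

Write both endpoints as unit vectors p₁, p₂ with components (cos φ cos λ, cos φ sin λ, sin φ).
The central angle between the endpoints is δ = arccos(p₁·p₂) ≈ 1.056 rad (60.5°).
Interpolate at f = 0.27 with slerp weights a = sin((1−f)δ)/sin δ ≈ 0.801, b = sin(fδ)/sin δ ≈ 0.323.
p = a·p₁ + b·p₂ ≈ (0.960, -0.134, -0.248); φ = arcsin(p_z) ≈ -14.33°, λ = atan2(p_y, p_x) ≈ -7.92°.

≈ lat -14°, lon -8°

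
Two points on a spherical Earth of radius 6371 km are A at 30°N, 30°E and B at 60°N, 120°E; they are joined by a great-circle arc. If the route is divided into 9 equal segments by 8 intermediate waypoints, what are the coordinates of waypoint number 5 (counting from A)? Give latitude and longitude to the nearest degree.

Write both endpoints as unit vectors p₁, p₂ with components (cos φ cos λ, cos φ sin λ, sin φ).
The central angle between the endpoints is δ = arccos(p₁·p₂) ≈ 1.123 rad (64.3°).
Interpolate at f = 5/9 with slerp weights a = sin((1−f)δ)/sin δ ≈ 0.531, b = sin(fδ)/sin δ ≈ 0.648.
p = a·p₁ + b·p₂ ≈ (0.236, 0.511, 0.827); φ = arcsin(p_z) ≈ 55.77°, λ = atan2(p_y, p_x) ≈ 65.17°.

≈ 56°N, 65°E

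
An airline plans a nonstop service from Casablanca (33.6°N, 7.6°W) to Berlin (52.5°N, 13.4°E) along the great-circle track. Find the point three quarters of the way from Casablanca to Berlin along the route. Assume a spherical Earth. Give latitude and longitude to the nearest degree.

Convert each endpoint to a unit vector on the sphere (x = cos φ cos λ, y = cos φ sin λ, z = sin φ).
The central angle between the endpoints is δ = arccos(p₁·p₂) ≈ 0.422 rad (24.2°).
Interpolate at f = 3/4 with slerp weights a = sin((1−f)δ)/sin δ ≈ 0.257, b = sin(fδ)/sin δ ≈ 0.760.
p = a·p₁ + b·p₂ ≈ (0.662, 0.079, 0.745); φ = arcsin(p_z) ≈ 48.17°, λ = atan2(p_y, p_x) ≈ 6.79°.

≈ (48°N, 7°E)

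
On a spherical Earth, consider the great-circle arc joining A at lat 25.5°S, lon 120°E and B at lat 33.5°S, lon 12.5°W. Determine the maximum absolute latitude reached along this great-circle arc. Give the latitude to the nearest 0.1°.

The great circle lies in the plane with unit normal n̂ = (p₁ × p₂)/|p₁ × p₂|.
Here n̂_z ≈ -0.576; the vertex latitude is φ_max = arccos|n̂_z| ≈ 54.8°.
Check via Clairaut: cos φ_max = |cos φ₁| · sin C = cos(25.5°)·sin(140.3°) ≈ 0.576, again giving ≈ 54.8°.

≈ 54.8°S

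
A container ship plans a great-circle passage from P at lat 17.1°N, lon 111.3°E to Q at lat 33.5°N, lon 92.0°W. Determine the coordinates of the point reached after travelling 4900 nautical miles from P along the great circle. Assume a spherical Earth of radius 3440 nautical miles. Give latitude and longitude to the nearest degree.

≈ lat 65°N, lon 141°W

Convert each endpoint to a unit vector on the sphere (x = cos φ cos λ, y = cos φ sin λ, z = sin φ).
The central angle between the endpoints is δ = arccos(p₁·p₂) ≈ 2.177 rad (124.7°). The total great-circle distance is δ·R ≈ 2.177 × 3440 ≈ 7489 nmi, so the target fraction is f = 4900/7489 ≈ 0.654.
Interpolate at f ≈ 0.654 with slerp weights a = sin((1−f)δ)/sin δ ≈ 0.832, b = sin(fδ)/sin δ ≈ 1.204.
p = a·p₁ + b·p₂ ≈ (-0.324, -0.263, 0.909); φ = arcsin(p_z) ≈ 65.36°, λ = atan2(p_y, p_x) ≈ -140.96°.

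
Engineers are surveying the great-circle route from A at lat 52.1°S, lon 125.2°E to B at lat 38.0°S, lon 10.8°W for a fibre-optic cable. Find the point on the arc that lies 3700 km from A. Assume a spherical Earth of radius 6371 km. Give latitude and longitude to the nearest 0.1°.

≈ lat 70.2°S, lon 61.9°E

Write both endpoints as unit vectors p₁, p₂ with components (cos φ cos λ, cos φ sin λ, sin φ).
The central angle between the endpoints is δ = arccos(p₁·p₂) ≈ 1.433 rad (82.1°). The total great-circle distance is δ·R ≈ 1.433 × 6371 ≈ 9128 km, so the target fraction is f = 3700/9128 ≈ 0.405.
Interpolate at f ≈ 0.405 with slerp weights a = sin((1−f)δ)/sin δ ≈ 0.760, b = sin(fδ)/sin δ ≈ 0.554.
p = a·p₁ + b·p₂ ≈ (0.160, 0.300, -0.941); φ = arcsin(p_z) ≈ -70.15°, λ = atan2(p_y, p_x) ≈ 61.94°.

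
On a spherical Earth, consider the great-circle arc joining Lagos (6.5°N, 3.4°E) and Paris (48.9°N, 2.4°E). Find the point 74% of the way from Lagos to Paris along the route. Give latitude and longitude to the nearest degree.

≈ 38°N, 3°E

Convert each endpoint to a unit vector on the sphere (x = cos φ cos λ, y = cos φ sin λ, z = sin φ).
The central angle between the endpoints is δ = arccos(p₁·p₂) ≈ 0.740 rad (42.4°).
Interpolate at f = 0.74 with slerp weights a = sin((1−f)δ)/sin δ ≈ 0.284, b = sin(fδ)/sin δ ≈ 0.772.
p = a·p₁ + b·p₂ ≈ (0.788, 0.038, 0.614); φ = arcsin(p_z) ≈ 37.88°, λ = atan2(p_y, p_x) ≈ 2.76°.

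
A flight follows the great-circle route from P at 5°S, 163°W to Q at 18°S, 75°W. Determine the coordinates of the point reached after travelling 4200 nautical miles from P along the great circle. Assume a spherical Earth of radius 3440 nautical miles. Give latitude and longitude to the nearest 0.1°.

The haversine formula gives a central angle δ ≈ 1.511 rad (86.6°) between the endpoints. The total great-circle distance is δ·R ≈ 1.511 × 3440 ≈ 5197 nmi, so the target fraction is f = 4200/5197 ≈ 0.808.
Interpolate at f ≈ 0.808 with slerp weights a = sin((1−f)δ)/sin δ ≈ 0.286, b = sin(fδ)/sin δ ≈ 0.941.
p = a·p₁ + b·p₂ ≈ (-0.041, -0.948, -0.316); φ = arcsin(p_z) ≈ -18.41°, λ = atan2(p_y, p_x) ≈ -92.48°.

≈ 18.4°S, 92.5°W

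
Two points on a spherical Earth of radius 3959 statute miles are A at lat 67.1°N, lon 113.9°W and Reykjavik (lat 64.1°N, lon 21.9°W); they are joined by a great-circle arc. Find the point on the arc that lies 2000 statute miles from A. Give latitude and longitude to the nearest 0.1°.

≈ lat 67.9°N, lon 32.3°W

From cos δ = sin φ₁ sin φ₂ + cos φ₁ cos φ₂ cos Δλ, the central angle is δ ≈ 0.605 rad (34.6°). The total great-circle distance is δ·R ≈ 0.605 × 3959 ≈ 2394 mi, so the target fraction is f = 2000/2394 ≈ 0.836.
Interpolate at f ≈ 0.836 with slerp weights a = sin((1−f)δ)/sin δ ≈ 0.175, b = sin(fδ)/sin δ ≈ 0.851.
p = a·p₁ + b·p₂ ≈ (0.318, -0.201, 0.927); φ = arcsin(p_z) ≈ 67.93°, λ = atan2(p_y, p_x) ≈ -32.31°.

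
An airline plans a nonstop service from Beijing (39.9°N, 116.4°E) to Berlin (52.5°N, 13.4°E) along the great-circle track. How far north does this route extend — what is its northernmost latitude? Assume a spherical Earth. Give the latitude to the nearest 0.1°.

≈ 60.2°N

The great circle lies in the plane with unit normal n̂ = (p₁ × p₂)/|p₁ × p₂|.
Here n̂_z ≈ -0.497; the vertex latitude is φ_max = arccos|n̂_z| ≈ 60.2°.
Check via Clairaut: cos φ_max = |cos φ₁| · sin C = cos(39.9°)·sin(40.4°) ≈ 0.497, again giving ≈ 60.2°.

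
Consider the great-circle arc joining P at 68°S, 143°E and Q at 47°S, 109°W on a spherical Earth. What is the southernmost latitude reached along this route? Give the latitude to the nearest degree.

The great circle lies in the plane with unit normal n̂ = (p₁ × p₂)/|p₁ × p₂|.
Here n̂_z ≈ +0.303; the vertex latitude is φ_max = arccos|n̂_z| ≈ 72.3°.
Check via Clairaut: cos φ_max = |cos φ₁| · sin C = cos(68.0°)·sin(125.9°) ≈ 0.303, again giving ≈ 72.3°.

≈ 72°S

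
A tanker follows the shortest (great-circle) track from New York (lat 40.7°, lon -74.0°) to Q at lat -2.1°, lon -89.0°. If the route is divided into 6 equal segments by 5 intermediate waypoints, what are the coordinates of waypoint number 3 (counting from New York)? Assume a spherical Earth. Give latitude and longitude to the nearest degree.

≈ lat 19°, lon -83°

The haversine formula gives a central angle δ ≈ 0.784 rad (44.9°) between the endpoints.
Interpolate at f = 3/6 with slerp weights a = sin((1−f)δ)/sin δ ≈ 0.541, b = sin(fδ)/sin δ ≈ 0.541.
p = a·p₁ + b·p₂ ≈ (0.123, -0.935, 0.333); φ = arcsin(p_z) ≈ 19.45°, λ = atan2(p_y, p_x) ≈ -82.54°.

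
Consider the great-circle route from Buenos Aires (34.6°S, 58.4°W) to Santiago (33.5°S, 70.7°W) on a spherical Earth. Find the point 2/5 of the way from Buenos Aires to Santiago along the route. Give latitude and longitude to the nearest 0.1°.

≈ 34.3°S, 63.4°W

From cos δ = sin φ₁ sin φ₂ + cos φ₁ cos φ₂ cos Δλ, the central angle is δ ≈ 0.179 rad (10.2°).
Interpolate at f = 2/5 with slerp weights a = sin((1−f)δ)/sin δ ≈ 0.602, b = sin(fδ)/sin δ ≈ 0.402.
p = a·p₁ + b·p₂ ≈ (0.370, -0.738, -0.564); φ = arcsin(p_z) ≈ -34.31°, λ = atan2(p_y, p_x) ≈ -63.36°.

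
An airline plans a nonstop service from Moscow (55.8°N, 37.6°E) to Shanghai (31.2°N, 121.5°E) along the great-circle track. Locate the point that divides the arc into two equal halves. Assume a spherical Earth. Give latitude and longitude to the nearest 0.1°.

From cos δ = sin φ₁ sin φ₂ + cos φ₁ cos φ₂ cos Δλ, the central angle is δ ≈ 1.071 rad (61.3°).
Interpolate at f = 1/2 with slerp weights a = sin((1−f)δ)/sin δ ≈ 0.581, b = sin(fδ)/sin δ ≈ 0.581.
p = a·p₁ + b·p₂ ≈ (-0.001, 0.623, 0.782); φ = arcsin(p_z) ≈ 51.44°, λ = atan2(p_y, p_x) ≈ 90.09°.

≈ 51.4°N, 90.1°E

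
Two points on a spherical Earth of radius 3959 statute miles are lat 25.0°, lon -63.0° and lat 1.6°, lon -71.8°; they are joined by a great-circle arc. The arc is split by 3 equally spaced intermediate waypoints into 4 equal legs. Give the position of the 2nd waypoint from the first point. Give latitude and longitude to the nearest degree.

From cos δ = sin φ₁ sin φ₂ + cos φ₁ cos φ₂ cos Δλ, the central angle is δ ≈ 0.434 rad (24.9°).
Interpolate at f = 2/4 with slerp weights a = sin((1−f)δ)/sin δ ≈ 0.512, b = sin(fδ)/sin δ ≈ 0.512.
p = a·p₁ + b·p₂ ≈ (0.371, -0.900, 0.231); φ = arcsin(p_z) ≈ 13.34°, λ = atan2(p_y, p_x) ≈ -67.62°.

≈ lat 13°, lon -68°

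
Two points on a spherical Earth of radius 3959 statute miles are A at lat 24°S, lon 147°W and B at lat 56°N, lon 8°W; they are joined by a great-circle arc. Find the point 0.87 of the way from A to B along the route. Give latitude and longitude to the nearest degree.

≈ lat 61°N, lon 41°W

Convert each endpoint to a unit vector on the sphere (x = cos φ cos λ, y = cos φ sin λ, z = sin φ).
The central angle between the endpoints is δ = arccos(p₁·p₂) ≈ 2.379 rad (136.3°).
Interpolate at f = 0.87 with slerp weights a = sin((1−f)δ)/sin δ ≈ 0.440, b = sin(fδ)/sin δ ≈ 1.271.
p = a·p₁ + b·p₂ ≈ (0.366, -0.318, 0.874); φ = arcsin(p_z) ≈ 60.98°, λ = atan2(p_y, p_x) ≈ -40.96°.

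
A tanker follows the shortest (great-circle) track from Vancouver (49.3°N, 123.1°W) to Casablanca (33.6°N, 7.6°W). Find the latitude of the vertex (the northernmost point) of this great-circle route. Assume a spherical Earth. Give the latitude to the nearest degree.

The great circle lies in the plane with unit normal n̂ = (p₁ × p₂)/|p₁ × p₂|.
Here n̂_z ≈ +0.499; the vertex latitude is φ_max = arccos|n̂_z| ≈ 60.1°.
Check via Clairaut: cos φ_max = |cos φ₁| · sin C = cos(49.3°)·sin(49.9°) ≈ 0.499, again giving ≈ 60.1°.

≈ 60°N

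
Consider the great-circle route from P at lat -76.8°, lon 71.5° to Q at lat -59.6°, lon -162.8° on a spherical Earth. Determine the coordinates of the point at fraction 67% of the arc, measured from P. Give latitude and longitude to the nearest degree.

Write both endpoints as unit vectors p₁, p₂ with components (cos φ cos λ, cos φ sin λ, sin φ).
The central angle between the endpoints is δ = arccos(p₁·p₂) ≈ 0.688 rad (39.4°).
Interpolate at f = 0.67 with slerp weights a = sin((1−f)δ)/sin δ ≈ 0.355, b = sin(fδ)/sin δ ≈ 0.701.
p = a·p₁ + b·p₂ ≈ (-0.313, -0.028, -0.949); φ = arcsin(p_z) ≈ -71.69°, λ = atan2(p_y, p_x) ≈ -174.88°.

≈ lat -72°, lon -175°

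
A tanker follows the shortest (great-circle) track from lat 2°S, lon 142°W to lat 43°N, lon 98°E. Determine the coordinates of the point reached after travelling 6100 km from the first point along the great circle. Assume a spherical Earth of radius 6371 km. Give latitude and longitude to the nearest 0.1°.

Write both endpoints as unit vectors p₁, p₂ with components (cos φ cos λ, cos φ sin λ, sin φ).
The central angle between the endpoints is δ = arccos(p₁·p₂) ≈ 1.971 rad (112.9°). The total great-circle distance is δ·R ≈ 1.971 × 6371 ≈ 12555 km, so the target fraction is f = 6100/12555 ≈ 0.486.
Interpolate at f ≈ 0.486 with slerp weights a = sin((1−f)δ)/sin δ ≈ 0.921, b = sin(fδ)/sin δ ≈ 0.888.
p = a·p₁ + b·p₂ ≈ (-0.816, 0.076, 0.573); φ = arcsin(p_z) ≈ 34.98°, λ = atan2(p_y, p_x) ≈ 174.67°.

≈ lat 35.0°N, lon 174.7°E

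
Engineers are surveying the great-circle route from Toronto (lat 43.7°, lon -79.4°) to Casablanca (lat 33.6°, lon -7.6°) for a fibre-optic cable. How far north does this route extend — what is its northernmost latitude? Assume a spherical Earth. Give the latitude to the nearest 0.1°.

≈ 45.9°

The great circle lies in the plane with unit normal n̂ = (p₁ × p₂)/|p₁ × p₂|.
Here n̂_z ≈ +0.696; the vertex latitude is φ_max = arccos|n̂_z| ≈ 45.9°.
Check via Clairaut: cos φ_max = |cos φ₁| · sin C = cos(43.7°)·sin(74.4°) ≈ 0.696, again giving ≈ 45.9°.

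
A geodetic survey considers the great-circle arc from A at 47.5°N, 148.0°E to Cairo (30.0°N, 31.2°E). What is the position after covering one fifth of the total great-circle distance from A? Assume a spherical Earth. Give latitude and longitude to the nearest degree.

≈ 56°N, 124°E

Convert each endpoint to a unit vector on the sphere (x = cos φ cos λ, y = cos φ sin λ, z = sin φ).
The central angle between the endpoints is δ = arccos(p₁·p₂) ≈ 1.466 rad (84.0°).
Interpolate at f = 1/5 with slerp weights a = sin((1−f)δ)/sin δ ≈ 0.927, b = sin(fδ)/sin δ ≈ 0.291.
p = a·p₁ + b·p₂ ≈ (-0.316, 0.462, 0.829); φ = arcsin(p_z) ≈ 55.96°, λ = atan2(p_y, p_x) ≈ 124.34°.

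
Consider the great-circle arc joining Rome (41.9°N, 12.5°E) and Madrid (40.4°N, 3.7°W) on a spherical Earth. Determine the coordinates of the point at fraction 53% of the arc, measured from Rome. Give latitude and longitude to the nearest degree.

≈ 41°N, 4°E

The haversine formula gives a central angle δ ≈ 0.214 rad (12.3°) between the endpoints.
Interpolate at f = 0.53 with slerp weights a = sin((1−f)δ)/sin δ ≈ 0.473, b = sin(fδ)/sin δ ≈ 0.533.
p = a·p₁ + b·p₂ ≈ (0.749, 0.050, 0.661); φ = arcsin(p_z) ≈ 41.39°, λ = atan2(p_y, p_x) ≈ 3.82°.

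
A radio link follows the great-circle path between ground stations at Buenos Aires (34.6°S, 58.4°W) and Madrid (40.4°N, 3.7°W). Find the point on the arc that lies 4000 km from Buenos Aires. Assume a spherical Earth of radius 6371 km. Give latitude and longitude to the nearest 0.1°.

≈ 4.6°S, 36.9°W

Write both endpoints as unit vectors p₁, p₂ with components (cos φ cos λ, cos φ sin λ, sin φ).
The central angle between the endpoints is δ = arccos(p₁·p₂) ≈ 1.577 rad (90.3°). The total great-circle distance is δ·R ≈ 1.577 × 6371 ≈ 10045 km, so the target fraction is f = 4000/10045 ≈ 0.398.
Interpolate at f ≈ 0.398 with slerp weights a = sin((1−f)δ)/sin δ ≈ 0.813, b = sin(fδ)/sin δ ≈ 0.587.
p = a·p₁ + b·p₂ ≈ (0.797, -0.599, -0.081); φ = arcsin(p_z) ≈ -4.63°, λ = atan2(p_y, p_x) ≈ -36.91°.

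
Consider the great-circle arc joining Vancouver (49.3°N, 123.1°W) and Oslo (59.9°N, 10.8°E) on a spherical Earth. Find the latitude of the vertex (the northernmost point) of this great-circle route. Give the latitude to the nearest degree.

The great circle lies in the plane with unit normal n̂ = (p₁ × p₂)/|p₁ × p₂|.
Here n̂_z ≈ +0.261; the vertex latitude is φ_max = arccos|n̂_z| ≈ 74.9°.
Check via Clairaut: cos φ_max = |cos φ₁| · sin C = cos(49.3°)·sin(23.6°) ≈ 0.261, again giving ≈ 74.9°.

≈ 75°N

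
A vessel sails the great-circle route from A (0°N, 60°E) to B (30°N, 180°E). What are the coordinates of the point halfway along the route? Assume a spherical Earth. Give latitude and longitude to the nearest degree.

Write both endpoints as unit vectors p₁, p₂ with components (cos φ cos λ, cos φ sin λ, sin φ).
The central angle between the endpoints is δ = arccos(p₁·p₂) ≈ 2.019 rad (115.7°).
Interpolate at f = 1/2 with slerp weights a = sin((1−f)δ)/sin δ ≈ 0.939, b = sin(fδ)/sin δ ≈ 0.939.
p = a·p₁ + b·p₂ ≈ (-0.344, 0.813, 0.470); φ = arcsin(p_z) ≈ 28.00°, λ = atan2(p_y, p_x) ≈ 112.91°.

≈ (28°N, 113°E)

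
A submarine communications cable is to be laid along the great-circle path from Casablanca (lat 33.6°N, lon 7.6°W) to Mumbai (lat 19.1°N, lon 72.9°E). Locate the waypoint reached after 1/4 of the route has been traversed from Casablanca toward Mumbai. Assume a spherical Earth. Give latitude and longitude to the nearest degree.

Write both endpoints as unit vectors p₁, p₂ with components (cos φ cos λ, cos φ sin λ, sin φ).
The central angle between the endpoints is δ = arccos(p₁·p₂) ≈ 1.255 rad (71.9°).
Interpolate at f = 1/4 with slerp weights a = sin((1−f)δ)/sin δ ≈ 0.850, b = sin(fδ)/sin δ ≈ 0.325.
p = a·p₁ + b·p₂ ≈ (0.792, 0.200, 0.577); φ = arcsin(p_z) ≈ 35.22°, λ = atan2(p_y, p_x) ≈ 14.14°.

≈ lat 35°N, lon 14°E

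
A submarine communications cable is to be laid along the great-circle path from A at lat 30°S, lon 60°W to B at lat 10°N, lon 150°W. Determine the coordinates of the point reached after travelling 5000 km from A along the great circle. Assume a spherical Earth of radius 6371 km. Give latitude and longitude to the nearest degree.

The haversine formula gives a central angle δ ≈ 1.658 rad (95.0°) between the endpoints. The total great-circle distance is δ·R ≈ 1.658 × 6371 ≈ 10561 km, so the target fraction is f = 5000/10561 ≈ 0.473.
Interpolate at f ≈ 0.473 with slerp weights a = sin((1−f)δ)/sin δ ≈ 0.769, b = sin(fδ)/sin δ ≈ 0.709.
p = a·p₁ + b·p₂ ≈ (-0.272, -0.926, -0.261); φ = arcsin(p_z) ≈ -15.15°, λ = atan2(p_y, p_x) ≈ -106.36°.

≈ lat 15°S, lon 106°W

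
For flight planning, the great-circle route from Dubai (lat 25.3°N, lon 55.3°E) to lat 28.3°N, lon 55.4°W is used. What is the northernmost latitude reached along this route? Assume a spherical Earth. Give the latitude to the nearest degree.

≈ 42°N

The great circle lies in the plane with unit normal n̂ = (p₁ × p₂)/|p₁ × p₂|.
Here n̂_z ≈ -0.747; the vertex latitude is φ_max = arccos|n̂_z| ≈ 41.7°.
Check via Clairaut: cos φ_max = |cos φ₁| · sin C = cos(25.3°)·sin(55.7°) ≈ 0.747, again giving ≈ 41.7°.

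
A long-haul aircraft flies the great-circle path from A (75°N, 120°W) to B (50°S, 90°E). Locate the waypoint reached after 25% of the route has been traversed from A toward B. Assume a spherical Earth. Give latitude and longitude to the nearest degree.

≈ (61°N, 122°E)

Convert each endpoint to a unit vector on the sphere (x = cos φ cos λ, y = cos φ sin λ, z = sin φ).
The central angle between the endpoints is δ = arccos(p₁·p₂) ≈ 2.655 rad (152.1°).
Interpolate at f = 0.25 with slerp weights a = sin((1−f)δ)/sin δ ≈ 1.953, b = sin(fδ)/sin δ ≈ 1.318.
p = a·p₁ + b·p₂ ≈ (-0.253, 0.409, 0.877); φ = arcsin(p_z) ≈ 61.24°, λ = atan2(p_y, p_x) ≈ 121.68°.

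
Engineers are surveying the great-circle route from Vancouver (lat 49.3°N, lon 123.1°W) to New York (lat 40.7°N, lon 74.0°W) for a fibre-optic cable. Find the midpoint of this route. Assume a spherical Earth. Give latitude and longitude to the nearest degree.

≈ lat 48°N, lon 97°W

From cos δ = sin φ₁ sin φ₂ + cos φ₁ cos φ₂ cos Δλ, the central angle is δ ≈ 0.613 rad (35.1°).
Interpolate at f = 1/2 with slerp weights a = sin((1−f)δ)/sin δ ≈ 0.524, b = sin(fδ)/sin δ ≈ 0.524.
p = a·p₁ + b·p₂ ≈ (-0.077, -0.669, 0.740); φ = arcsin(p_z) ≈ 47.69°, λ = atan2(p_y, p_x) ≈ -96.58°.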